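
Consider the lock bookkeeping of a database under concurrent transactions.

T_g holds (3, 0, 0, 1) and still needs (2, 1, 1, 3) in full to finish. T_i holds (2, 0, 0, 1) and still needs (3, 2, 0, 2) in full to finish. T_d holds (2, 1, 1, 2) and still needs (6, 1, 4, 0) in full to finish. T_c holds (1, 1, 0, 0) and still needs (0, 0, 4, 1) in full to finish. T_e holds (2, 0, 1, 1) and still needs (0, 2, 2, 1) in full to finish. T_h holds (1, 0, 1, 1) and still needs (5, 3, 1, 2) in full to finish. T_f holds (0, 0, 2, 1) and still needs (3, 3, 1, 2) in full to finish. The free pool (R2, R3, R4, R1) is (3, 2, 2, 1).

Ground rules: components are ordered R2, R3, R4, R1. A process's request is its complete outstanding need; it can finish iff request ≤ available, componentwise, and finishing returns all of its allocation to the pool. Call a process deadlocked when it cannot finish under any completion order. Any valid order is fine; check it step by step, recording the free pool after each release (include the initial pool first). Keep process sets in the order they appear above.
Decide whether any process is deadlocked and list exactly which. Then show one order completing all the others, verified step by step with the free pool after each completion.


Deadlocked: T_d, T_c, T_h and T_f.
Key observation: after T_e, T_i, T_g the pool peaks at (10, 2, 3, 4), and each blocked process is short somewhere: T_d on R4; T_c on R4; T_h on R3; T_f on R3.
A valid finishing order for the others: T_e, T_i, T_g. Walking it through:
  pool = (3, 2, 2, 1)
  T_e needs (0, 2, 2, 1) <= (3, 2, 2, 1) -> finishes; pool += (2, 0, 1, 1) = (5, 2, 3, 2)
  T_i needs (3, 2, 0, 2) <= (5, 2, 3, 2) -> finishes; pool += (2, 0, 0, 1) = (7, 2, 3, 3)
  T_g needs (2, 1, 1, 3) <= (7, 2, 3, 3) -> finishes; pool += (3, 0, 0, 1) = (10, 2, 3, 4)
The blocked processes can never fit:
  T_d still needs (6, 1, 4, 0) but only (10, 2, 3, 4) is free — short on R4
  T_c still needs (0, 0, 4, 1) but only (10, 2, 3, 4) is free — short on R4
  T_h still needs (5, 3, 1, 2) but only (10, 2, 3, 4) is free — short on R3
  T_f still needs (3, 3, 1, 2) but only (10, 2, 3, 4) is free — short on R3


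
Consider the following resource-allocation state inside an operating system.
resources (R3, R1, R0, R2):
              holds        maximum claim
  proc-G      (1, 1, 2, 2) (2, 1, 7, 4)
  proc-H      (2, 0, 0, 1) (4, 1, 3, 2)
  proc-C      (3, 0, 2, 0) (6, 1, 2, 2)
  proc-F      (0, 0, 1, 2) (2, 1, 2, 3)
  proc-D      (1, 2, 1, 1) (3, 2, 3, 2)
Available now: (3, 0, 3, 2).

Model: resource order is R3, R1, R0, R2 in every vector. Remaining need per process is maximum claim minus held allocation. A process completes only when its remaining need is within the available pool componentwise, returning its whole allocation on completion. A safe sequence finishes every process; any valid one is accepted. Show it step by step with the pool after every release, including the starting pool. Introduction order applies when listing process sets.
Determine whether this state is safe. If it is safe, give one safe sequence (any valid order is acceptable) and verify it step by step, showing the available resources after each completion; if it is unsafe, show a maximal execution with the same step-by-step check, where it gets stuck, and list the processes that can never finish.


The state is SAFE; one workable sequence: proc-D, proc-H, proc-C, proc-G, proc-F.
Key observation: no step in this order meets a requested resource exactly; the smallest headroom is 1, first reached at proc-D (need (2, 0, 2, 1), pool (3, 0, 3, 2)).
Walking it through:
  pool = (3, 0, 3, 2)
  run proc-D (needs (2, 0, 2, 1), free (3, 0, 3, 2)); after release of (1, 2, 1, 1) the pool is (4, 2, 4, 3)
  run proc-H (needs (2, 1, 3, 1), free (4, 2, 4, 3)); after release of (2, 0, 0, 1) the pool is (6, 2, 4, 4)
  run proc-C (needs (3, 1, 0, 2), free (6, 2, 4, 4)); after release of (3, 0, 2, 0) the pool is (9, 2, 6, 4)
  run proc-G (needs (1, 0, 5, 2), free (9, 2, 6, 4)); after release of (1, 1, 2, 2) the pool is (10, 3, 8, 6)
  run proc-F (needs (2, 1, 1, 1), free (10, 3, 8, 6)); after release of (0, 0, 1, 2) the pool is (10, 3, 9, 8)


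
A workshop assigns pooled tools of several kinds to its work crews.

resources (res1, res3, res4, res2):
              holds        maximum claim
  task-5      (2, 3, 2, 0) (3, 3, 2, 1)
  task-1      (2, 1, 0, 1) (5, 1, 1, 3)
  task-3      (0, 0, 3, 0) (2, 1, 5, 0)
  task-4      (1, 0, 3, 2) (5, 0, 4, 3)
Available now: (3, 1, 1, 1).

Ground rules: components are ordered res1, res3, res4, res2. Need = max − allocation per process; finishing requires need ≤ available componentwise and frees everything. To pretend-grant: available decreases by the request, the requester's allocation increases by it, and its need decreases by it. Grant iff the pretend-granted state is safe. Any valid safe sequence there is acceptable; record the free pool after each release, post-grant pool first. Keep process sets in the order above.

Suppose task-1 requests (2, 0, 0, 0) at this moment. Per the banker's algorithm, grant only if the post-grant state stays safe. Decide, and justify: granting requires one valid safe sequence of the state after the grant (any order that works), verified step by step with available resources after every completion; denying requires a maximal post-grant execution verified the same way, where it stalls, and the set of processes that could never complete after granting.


DENY — the pretend-granted state is unsafe.
Key observation: after task-5, task-3 the pool peaks at (3, 4, 6, 1), and each blocked process is short somewhere: task-1 on res2; task-4 on res1.
After a pretend grant, a maximal execution: task-5, task-3 — then nothing else fits. Check, step by step:
  pool = (1, 1, 1, 1)
  task-5 needs (1, 0, 0, 1) <= (1, 1, 1, 1) -> finishes; pool += (2, 3, 2, 0) = (3, 4, 3, 1)
  task-3 needs (2, 1, 2, 0) <= (3, 4, 3, 1) -> finishes; pool += (0, 0, 3, 0) = (3, 4, 6, 1)
  blocked: task-1 wants (1, 0, 1, 2), pool (3, 4, 6, 1) — not enough res2
  blocked: task-4 wants (4, 0, 1, 1), pool (3, 4, 6, 1) — not enough res1
Had the request been granted, task-1 and task-4 could never finish.


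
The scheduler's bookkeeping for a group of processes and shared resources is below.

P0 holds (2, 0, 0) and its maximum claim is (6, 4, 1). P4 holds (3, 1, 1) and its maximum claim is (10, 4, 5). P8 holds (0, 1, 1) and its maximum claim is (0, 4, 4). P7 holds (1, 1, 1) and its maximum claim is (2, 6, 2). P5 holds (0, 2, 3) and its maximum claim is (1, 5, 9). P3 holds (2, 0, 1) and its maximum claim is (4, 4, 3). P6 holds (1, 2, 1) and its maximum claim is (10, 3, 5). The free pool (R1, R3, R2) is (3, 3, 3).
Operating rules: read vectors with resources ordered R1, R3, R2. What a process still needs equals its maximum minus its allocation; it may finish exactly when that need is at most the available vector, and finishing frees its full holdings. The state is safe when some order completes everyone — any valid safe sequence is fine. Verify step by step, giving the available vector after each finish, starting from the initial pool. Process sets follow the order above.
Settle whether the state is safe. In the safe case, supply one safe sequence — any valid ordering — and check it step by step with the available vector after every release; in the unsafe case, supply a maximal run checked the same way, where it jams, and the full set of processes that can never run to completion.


SAFE, for example via the order P8, P3, P0, P4, P7, P5, P6.
Key observation: at P8 the run first touches a limit — (0, 3, 3) against (3, 3, 3), exact on a resource it actually requests.
Step-by-step check:
  pool = (3, 3, 3)
  run P8 (needs (0, 3, 3), free (3, 3, 3)); after release of (0, 1, 1) the pool is (3, 4, 4)
  run P3 (needs (2, 4, 2), free (3, 4, 4)); after release of (2, 0, 1) the pool is (5, 4, 5)
  run P0 (needs (4, 4, 1), free (5, 4, 5)); after release of (2, 0, 0) the pool is (7, 4, 5)
  run P4 (needs (7, 3, 4), free (7, 4, 5)); after release of (3, 1, 1) the pool is (10, 5, 6)
  run P7 (needs (1, 5, 1), free (10, 5, 6)); after release of (1, 1, 1) the pool is (11, 6, 7)
  run P5 (needs (1, 3, 6), free (11, 6, 7)); after release of (0, 2, 3) the pool is (11, 8, 10)
  run P6 (needs (9, 1, 4), free (11, 8, 10)); after release of (1, 2, 1) the pool is (12, 10, 11)


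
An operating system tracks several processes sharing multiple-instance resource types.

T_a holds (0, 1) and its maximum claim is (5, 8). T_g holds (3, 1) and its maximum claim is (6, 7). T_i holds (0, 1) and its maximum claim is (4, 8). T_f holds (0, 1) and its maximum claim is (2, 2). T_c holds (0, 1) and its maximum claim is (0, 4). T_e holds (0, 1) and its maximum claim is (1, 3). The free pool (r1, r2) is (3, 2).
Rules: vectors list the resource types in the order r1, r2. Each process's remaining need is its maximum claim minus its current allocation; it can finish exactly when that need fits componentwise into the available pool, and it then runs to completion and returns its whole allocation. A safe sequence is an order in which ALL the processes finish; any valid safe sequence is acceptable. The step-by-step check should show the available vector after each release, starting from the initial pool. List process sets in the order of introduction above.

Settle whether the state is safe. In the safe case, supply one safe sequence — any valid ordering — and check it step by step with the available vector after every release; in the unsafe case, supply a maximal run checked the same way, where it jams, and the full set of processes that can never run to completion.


UNSAFE.
Key observation: T_e, T_c, T_f can finish, but then (3, 5) is all there is, and the blocked group's r2 demands exceed it.
A maximal execution: T_e, T_c, T_f — then nothing else fits. Step-by-step check:
  pool = (3, 2)
  run T_e (needs (1, 2), free (3, 2)); after release of (0, 1) the pool is (3, 3)
  run T_c (needs (0, 3), free (3, 3)); after release of (0, 1) the pool is (3, 4)
  run T_f (needs (2, 1), free (3, 4)); after release of (0, 1) the pool is (3, 5)
  T_a cannot run: need (5, 7) vs free (3, 5) (insufficient r1 and r2)
  T_g cannot run: need (3, 6) vs free (3, 5) (insufficient r2)
  T_i cannot run: need (4, 7) vs free (3, 5) (insufficient r1 and r2)
Never able to finish: T_a, T_g and T_i.


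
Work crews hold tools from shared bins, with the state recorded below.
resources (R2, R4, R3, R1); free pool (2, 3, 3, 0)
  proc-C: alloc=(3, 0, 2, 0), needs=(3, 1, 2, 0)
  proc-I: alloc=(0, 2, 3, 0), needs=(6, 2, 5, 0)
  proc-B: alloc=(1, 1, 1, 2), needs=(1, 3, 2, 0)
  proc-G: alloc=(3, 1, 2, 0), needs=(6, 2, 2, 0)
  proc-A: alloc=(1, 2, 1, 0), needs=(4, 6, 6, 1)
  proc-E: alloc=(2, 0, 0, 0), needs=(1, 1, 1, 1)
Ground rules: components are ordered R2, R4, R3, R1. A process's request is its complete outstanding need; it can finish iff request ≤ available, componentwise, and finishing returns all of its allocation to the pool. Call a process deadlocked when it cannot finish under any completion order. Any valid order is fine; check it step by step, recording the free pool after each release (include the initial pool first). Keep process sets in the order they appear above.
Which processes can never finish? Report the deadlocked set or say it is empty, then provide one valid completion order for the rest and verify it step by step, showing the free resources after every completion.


The deadlocked set is empty.
Key observation: proc-B leads a chain of completions in which each release enables another process.
A valid finishing order for the others: proc-B, proc-C, proc-I, proc-A, proc-G, proc-E. Verifying each step:
  pool = (2, 3, 3, 0)
  run proc-B (needs (1, 3, 2, 0), free (2, 3, 3, 0)); after release of (1, 1, 1, 2) the pool is (3, 4, 4, 2)
  run proc-C (needs (3, 1, 2, 0), free (3, 4, 4, 2)); after release of (3, 0, 2, 0) the pool is (6, 4, 6, 2)
  run proc-I (needs (6, 2, 5, 0), free (6, 4, 6, 2)); after release of (0, 2, 3, 0) the pool is (6, 6, 9, 2)
  run proc-A (needs (4, 6, 6, 1), free (6, 6, 9, 2)); after release of (1, 2, 1, 0) the pool is (7, 8, 10, 2)
  run proc-G (needs (6, 2, 2, 0), free (7, 8, 10, 2)); after release of (3, 1, 2, 0) the pool is (10, 9, 12, 2)
  run proc-E (needs (1, 1, 1, 1), free (10, 9, 12, 2)); after release of (2, 0, 0, 0) the pool is (12, 9, 12, 2)


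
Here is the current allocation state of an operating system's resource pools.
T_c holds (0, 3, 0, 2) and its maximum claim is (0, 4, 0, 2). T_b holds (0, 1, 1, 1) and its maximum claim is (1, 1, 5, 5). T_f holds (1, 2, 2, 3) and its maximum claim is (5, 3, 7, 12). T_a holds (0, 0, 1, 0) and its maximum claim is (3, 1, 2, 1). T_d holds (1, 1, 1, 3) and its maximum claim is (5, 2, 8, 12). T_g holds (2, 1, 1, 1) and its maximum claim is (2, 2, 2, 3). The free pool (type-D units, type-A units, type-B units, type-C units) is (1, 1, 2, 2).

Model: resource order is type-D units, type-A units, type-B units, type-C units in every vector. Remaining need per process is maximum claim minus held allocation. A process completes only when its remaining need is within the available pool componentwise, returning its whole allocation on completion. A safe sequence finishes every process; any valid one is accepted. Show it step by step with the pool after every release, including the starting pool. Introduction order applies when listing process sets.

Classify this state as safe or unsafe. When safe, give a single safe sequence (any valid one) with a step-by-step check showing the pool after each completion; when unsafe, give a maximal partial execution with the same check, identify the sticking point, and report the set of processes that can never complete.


The state is UNSAFE.
Key observation: after T_g, T_c, T_a, T_b complete, (3, 6, 5, 6) is the best the pool ever gets, yet each leftover process wants more type-D units.
A maximal execution: T_g, T_c, T_a, T_b — then nothing else fits. Check, step by step:
  pool = (1, 1, 2, 2)
  run T_g (needs (0, 1, 1, 2), free (1, 1, 2, 2)); after release of (2, 1, 1, 1) the pool is (3, 2, 3, 3)
  run T_c (needs (0, 1, 0, 0), free (3, 2, 3, 3)); after release of (0, 3, 0, 2) the pool is (3, 5, 3, 5)
  run T_a (needs (3, 1, 1, 1), free (3, 5, 3, 5)); after release of (0, 0, 1, 0) the pool is (3, 5, 4, 5)
  run T_b (needs (1, 0, 4, 4), free (3, 5, 4, 5)); after release of (0, 1, 1, 1) the pool is (3, 6, 5, 6)
  T_f still needs (4, 1, 5, 9) but only (3, 6, 5, 6) is free — short on type-D units and type-C units
  T_d still needs (4, 1, 7, 9) but only (3, 6, 5, 6) is free — short on type-D units, type-B units and type-C units
Processes that can never finish: T_f and T_d.


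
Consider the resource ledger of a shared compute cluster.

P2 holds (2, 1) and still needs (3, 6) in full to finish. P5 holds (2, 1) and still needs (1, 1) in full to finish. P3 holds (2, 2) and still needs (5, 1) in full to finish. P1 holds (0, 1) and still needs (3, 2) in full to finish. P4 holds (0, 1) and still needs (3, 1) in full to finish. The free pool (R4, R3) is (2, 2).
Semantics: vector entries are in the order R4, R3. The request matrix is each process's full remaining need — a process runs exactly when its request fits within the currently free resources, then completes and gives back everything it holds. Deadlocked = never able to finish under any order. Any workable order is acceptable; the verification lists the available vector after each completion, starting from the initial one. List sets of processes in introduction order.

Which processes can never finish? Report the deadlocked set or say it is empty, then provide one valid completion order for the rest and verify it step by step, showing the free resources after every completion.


Deadlocked set: P2 and P3.
Key observation: after P5, P1, P4 the pool peaks at (4, 5), and each blocked process is short somewhere: P2 on R3; P3 on R4.
One completion order for the rest: P5, P1, P4. Step-by-step check:
  pool = (2, 2)
  P5: need (1, 1) fits (2, 2); releases (2, 1), pool now (4, 3)
  P1: need (3, 2) fits (4, 3); releases (0, 1), pool now (4, 4)
  P4: need (3, 1) fits (4, 4); releases (0, 1), pool now (4, 5)
The blocked processes can never fit:
  P2 cannot run: need (3, 6) vs free (4, 5) (insufficient R3)
  P3 cannot run: need (5, 1) vs free (4, 5) (insufficient R4)


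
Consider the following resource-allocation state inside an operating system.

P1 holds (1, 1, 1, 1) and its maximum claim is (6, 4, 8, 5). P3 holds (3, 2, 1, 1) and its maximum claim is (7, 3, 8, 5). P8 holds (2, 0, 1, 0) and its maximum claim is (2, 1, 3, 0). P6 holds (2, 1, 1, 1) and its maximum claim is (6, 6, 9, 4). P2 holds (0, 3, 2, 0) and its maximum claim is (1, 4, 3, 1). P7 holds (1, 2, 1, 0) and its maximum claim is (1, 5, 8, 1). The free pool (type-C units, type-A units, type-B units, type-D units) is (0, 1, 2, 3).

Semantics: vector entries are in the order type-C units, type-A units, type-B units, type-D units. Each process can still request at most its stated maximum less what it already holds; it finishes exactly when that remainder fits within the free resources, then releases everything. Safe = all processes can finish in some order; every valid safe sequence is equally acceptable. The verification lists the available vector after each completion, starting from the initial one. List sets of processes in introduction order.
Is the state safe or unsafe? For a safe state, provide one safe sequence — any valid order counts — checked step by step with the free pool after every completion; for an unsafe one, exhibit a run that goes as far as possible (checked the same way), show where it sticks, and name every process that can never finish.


UNSAFE.
Key observation: type-B units is the bottleneck — with P8, P2 done the pool holds (2, 4, 5, 3), short of every remaining need.
A maximal execution: P8, P2 — then nothing else fits. Verifying each step:
  pool = (0, 1, 2, 3)
  run P8 (needs (0, 1, 2, 0), free (0, 1, 2, 3)); after release of (2, 0, 1, 0) the pool is (2, 1, 3, 3)
  run P2 (needs (1, 1, 1, 1), free (2, 1, 3, 3)); after release of (0, 3, 2, 0) the pool is (2, 4, 5, 3)
  P1 still needs (5, 3, 7, 4) but only (2, 4, 5, 3) is free — short on type-C units, type-B units and type-D units
  P3 still needs (4, 1, 7, 4) but only (2, 4, 5, 3) is free — short on type-C units, type-B units and type-D units
  P6 still needs (4, 5, 8, 3) but only (2, 4, 5, 3) is free — short on type-C units, type-A units and type-B units
  P7 still needs (0, 3, 7, 1) but only (2, 4, 5, 3) is free — short on type-B units
Permanently blocked: P1, P3, P6 and P7.


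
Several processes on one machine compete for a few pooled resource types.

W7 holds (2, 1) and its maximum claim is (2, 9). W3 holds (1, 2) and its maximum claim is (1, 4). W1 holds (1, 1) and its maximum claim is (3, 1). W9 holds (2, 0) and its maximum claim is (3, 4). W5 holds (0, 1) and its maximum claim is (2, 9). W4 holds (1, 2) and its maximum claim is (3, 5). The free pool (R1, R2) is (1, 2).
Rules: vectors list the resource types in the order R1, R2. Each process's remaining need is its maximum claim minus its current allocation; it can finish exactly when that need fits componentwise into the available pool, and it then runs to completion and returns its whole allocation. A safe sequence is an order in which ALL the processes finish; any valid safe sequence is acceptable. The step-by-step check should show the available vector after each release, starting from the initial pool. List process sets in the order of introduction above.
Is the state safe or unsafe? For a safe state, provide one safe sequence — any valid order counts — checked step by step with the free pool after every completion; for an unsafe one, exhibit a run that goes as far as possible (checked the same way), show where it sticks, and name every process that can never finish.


UNSAFE.
Key observation: the wall is R2: completing W3, W4, W1, W9 brings the pool only to (6, 7), and all the rest need more.
A maximal execution: W3, W4, W1, W9 — then nothing else fits. Verifying each step:
  pool = (1, 2)
  run W3 (needs (0, 2), free (1, 2)); after release of (1, 2) the pool is (2, 4)
  run W4 (needs (2, 3), free (2, 4)); after release of (1, 2) the pool is (3, 6)
  run W1 (needs (2, 0), free (3, 6)); after release of (1, 1) the pool is (4, 7)
  run W9 (needs (1, 4), free (4, 7)); after release of (2, 0) the pool is (6, 7)
  blocked: W7 wants (0, 8), pool (6, 7) — not enough R2
  blocked: W5 wants (2, 8), pool (6, 7) — not enough R2
Never able to finish: W7 and W5.


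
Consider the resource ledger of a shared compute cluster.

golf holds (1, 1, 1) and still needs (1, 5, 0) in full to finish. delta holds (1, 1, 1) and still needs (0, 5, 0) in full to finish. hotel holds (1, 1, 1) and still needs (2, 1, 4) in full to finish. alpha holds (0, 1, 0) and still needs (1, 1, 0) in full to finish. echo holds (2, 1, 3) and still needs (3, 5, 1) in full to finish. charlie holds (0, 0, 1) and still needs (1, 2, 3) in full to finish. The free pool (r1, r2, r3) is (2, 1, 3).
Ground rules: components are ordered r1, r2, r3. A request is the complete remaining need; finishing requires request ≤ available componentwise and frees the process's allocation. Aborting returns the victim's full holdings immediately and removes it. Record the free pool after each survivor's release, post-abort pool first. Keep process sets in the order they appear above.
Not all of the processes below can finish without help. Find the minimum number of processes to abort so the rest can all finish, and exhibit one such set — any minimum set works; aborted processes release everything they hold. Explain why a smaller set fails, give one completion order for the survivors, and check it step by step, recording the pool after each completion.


The answer: abort delta and echo.
Key observation: golf had no path to completion before; after the abort of delta and echo ((3, 2, 4) returned), step 4 is where it fits.
Minimality, checking each single-abort alternative: golf alone leaves delta blocked (short on r2); delta alone leaves golf blocked (short on r2); hotel alone leaves golf blocked (short on r2); alpha alone leaves golf blocked (short on r2); echo alone leaves golf blocked (short on r2); charlie alone leaves golf blocked (short on r2).
The survivors complete as hotel, charlie, alpha, golf. Step-by-step check (starting from the post-abort pool):
  pool = (5, 3, 7)
  hotel needs (2, 1, 4) <= (5, 3, 7) -> finishes; pool += (1, 1, 1) = (6, 4, 8)
  charlie needs (1, 2, 3) <= (6, 4, 8) -> finishes; pool += (0, 0, 1) = (6, 4, 9)
  alpha needs (1, 1, 0) <= (6, 4, 9) -> finishes; pool += (0, 1, 0) = (6, 5, 9)
  golf needs (1, 5, 0) <= (6, 5, 9) -> finishes; pool += (1, 1, 1) = (7, 6, 10)


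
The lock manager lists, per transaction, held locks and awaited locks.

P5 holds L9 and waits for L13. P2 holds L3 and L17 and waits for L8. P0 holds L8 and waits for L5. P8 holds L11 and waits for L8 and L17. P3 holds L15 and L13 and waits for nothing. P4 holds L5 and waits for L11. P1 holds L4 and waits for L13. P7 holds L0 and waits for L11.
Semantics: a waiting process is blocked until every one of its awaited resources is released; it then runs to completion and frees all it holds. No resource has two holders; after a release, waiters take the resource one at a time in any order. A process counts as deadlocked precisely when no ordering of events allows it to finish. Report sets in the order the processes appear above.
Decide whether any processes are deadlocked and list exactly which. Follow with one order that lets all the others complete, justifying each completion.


The deadlocked set is P2, P0, P8, P4 and P7.
Key observation: the knot is the closed ring of waits P2 -> P0 -> P4 -> P8 -> P2; P7 waits into the deadlock from upstream.
The rest can finish in the order P3, P1, P5.
Verifying each step:
  P3 waits on nothing -> runs at once and releases L15 and L13
  P1: everything it awaited (L13) is free; runs, freeing L4
  P5: everything it awaited (L13) is free; runs, freeing L9


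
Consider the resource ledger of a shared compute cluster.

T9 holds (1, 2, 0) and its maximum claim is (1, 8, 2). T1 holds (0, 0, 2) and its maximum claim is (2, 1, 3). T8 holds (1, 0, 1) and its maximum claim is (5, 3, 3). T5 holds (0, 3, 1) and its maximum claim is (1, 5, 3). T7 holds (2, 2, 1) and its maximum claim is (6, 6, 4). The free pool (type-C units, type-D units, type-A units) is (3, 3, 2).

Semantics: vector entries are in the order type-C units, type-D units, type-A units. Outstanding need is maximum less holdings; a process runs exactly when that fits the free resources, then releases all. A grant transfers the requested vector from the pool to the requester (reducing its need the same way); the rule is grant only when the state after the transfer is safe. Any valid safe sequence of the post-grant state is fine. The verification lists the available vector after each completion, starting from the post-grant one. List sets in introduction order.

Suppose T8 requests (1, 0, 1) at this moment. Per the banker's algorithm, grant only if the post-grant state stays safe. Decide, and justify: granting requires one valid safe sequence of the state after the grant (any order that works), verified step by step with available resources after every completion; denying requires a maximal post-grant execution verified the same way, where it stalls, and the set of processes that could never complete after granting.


GRANT. The post-grant state is safe; one safe sequence: T1, T5, T9, T8, T7.
Key observation: (2, 3, 1) free after granting still covers T1 first, and each release covers the next.
Check on the post-grant state, step by step:
  pool = (2, 3, 1)
  T1: need (2, 1, 1) fits (2, 3, 1); releases (0, 0, 2), pool now (2, 3, 3)
  T5: need (1, 2, 2) fits (2, 3, 3); releases (0, 3, 1), pool now (2, 6, 4)
  T9: need (0, 6, 2) fits (2, 6, 4); releases (1, 2, 0), pool now (3, 8, 4)
  T8: need (3, 3, 1) fits (3, 8, 4); releases (2, 0, 2), pool now (5, 8, 6)
  T7: need (4, 4, 3) fits (5, 8, 6); releases (2, 2, 1), pool now (7, 10, 7)


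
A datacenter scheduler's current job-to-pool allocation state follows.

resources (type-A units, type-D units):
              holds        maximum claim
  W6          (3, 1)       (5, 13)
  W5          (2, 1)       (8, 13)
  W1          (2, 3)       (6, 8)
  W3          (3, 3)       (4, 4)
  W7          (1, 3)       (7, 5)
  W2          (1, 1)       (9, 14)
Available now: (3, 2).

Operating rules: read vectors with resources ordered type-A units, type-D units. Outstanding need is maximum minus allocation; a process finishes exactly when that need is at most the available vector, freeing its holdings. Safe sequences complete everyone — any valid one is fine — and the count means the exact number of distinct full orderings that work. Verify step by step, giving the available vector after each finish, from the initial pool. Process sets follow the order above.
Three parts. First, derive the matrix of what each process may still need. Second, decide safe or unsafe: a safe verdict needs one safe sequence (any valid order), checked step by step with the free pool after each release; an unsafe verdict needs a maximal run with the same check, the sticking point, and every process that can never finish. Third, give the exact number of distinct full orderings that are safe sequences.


(1) Remaining need (order type-A units, type-D units):
  W6: (2, 12)
  W5: (6, 12)
  W1: (4, 5)
  W3: (1, 1)
  W7: (6, 2)
  W2: (8, 13)
(2) The state is UNSAFE.
Key observation: even finishing W3, W7, W1 leaves just (9, 11) free — too little type-D units for any of the remaining processes.
Going as far as possible: W3, W7, W1; after that, nothing fits. Verifying each step:
  pool = (3, 2)
  run W3 (needs (1, 1), free (3, 2)); after release of (3, 3) the pool is (6, 5)
  run W7 (needs (6, 2), free (6, 5)); after release of (1, 3) the pool is (7, 8)
  run W1 (needs (4, 5), free (7, 8)); after release of (2, 3) the pool is (9, 11)
  W6 cannot run: need (2, 12) vs free (9, 11) (insufficient type-D units)
  W5 cannot run: need (6, 12) vs free (9, 11) (insufficient type-D units)
  W2 cannot run: need (8, 13) vs free (9, 11) (insufficient type-D units)
Processes that can never finish: W6, W5 and W2.
(3) Precisely 0 of the possible complete orderings are safe sequences.


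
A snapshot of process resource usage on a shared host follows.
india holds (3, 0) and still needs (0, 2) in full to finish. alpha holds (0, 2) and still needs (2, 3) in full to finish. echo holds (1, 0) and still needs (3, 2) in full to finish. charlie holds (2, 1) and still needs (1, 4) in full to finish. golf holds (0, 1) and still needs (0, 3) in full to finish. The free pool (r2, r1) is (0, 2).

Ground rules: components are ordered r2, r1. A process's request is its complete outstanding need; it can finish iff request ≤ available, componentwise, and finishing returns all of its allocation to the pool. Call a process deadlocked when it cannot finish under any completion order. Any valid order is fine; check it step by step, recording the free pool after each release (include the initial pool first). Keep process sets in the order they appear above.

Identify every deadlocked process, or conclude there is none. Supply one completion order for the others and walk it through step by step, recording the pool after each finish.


The deadlocked set is alpha, charlie and golf.
Key observation: no order helps: past india, echo, the free pool tops out at (4, 2), below what each blocked process needs in r1.
A valid finishing order for the others: india, echo. Walking it through:
  pool = (0, 2)
  india needs (0, 2) <= (0, 2) -> finishes; pool += (3, 0) = (3, 2)
  echo needs (3, 2) <= (3, 2) -> finishes; pool += (1, 0) = (4, 2)
None of the blocked processes ever fits:
  alpha still needs (2, 3) but only (4, 2) is free — short on r1
  charlie still needs (1, 4) but only (4, 2) is free — short on r1
  golf still needs (0, 3) but only (4, 2) is free — short on r1


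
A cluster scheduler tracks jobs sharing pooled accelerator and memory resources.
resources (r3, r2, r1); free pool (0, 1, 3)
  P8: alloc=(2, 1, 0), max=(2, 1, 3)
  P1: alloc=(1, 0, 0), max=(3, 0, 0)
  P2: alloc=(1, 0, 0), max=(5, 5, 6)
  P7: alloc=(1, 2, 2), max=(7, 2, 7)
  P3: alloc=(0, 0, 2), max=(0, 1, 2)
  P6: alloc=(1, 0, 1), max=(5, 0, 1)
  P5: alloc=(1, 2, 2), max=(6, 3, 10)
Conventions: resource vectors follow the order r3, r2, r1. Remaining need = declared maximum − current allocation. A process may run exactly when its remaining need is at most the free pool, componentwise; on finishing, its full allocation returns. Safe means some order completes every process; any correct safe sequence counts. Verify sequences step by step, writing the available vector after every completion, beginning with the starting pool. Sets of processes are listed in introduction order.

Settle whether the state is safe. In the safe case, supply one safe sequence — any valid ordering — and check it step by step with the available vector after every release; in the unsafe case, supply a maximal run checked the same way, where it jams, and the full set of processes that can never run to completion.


The state is UNSAFE.
Key observation: the pool after P3, P8, P1 is (3, 2, 5); every surviving request exceeds it in r3, so progress ends there.
A maximal execution: P3, P8, P1 — then nothing else fits. Verifying each step:
  pool = (0, 1, 3)
  run P3 (needs (0, 1, 0), free (0, 1, 3)); after release of (0, 0, 2) the pool is (0, 1, 5)
  run P8 (needs (0, 0, 3), free (0, 1, 5)); after release of (2, 1, 0) the pool is (2, 2, 5)
  run P1 (needs (2, 0, 0), free (2, 2, 5)); after release of (1, 0, 0) the pool is (3, 2, 5)
  blocked: P2 wants (4, 5, 6), pool (3, 2, 5) — not enough r3, r2 and r1
  blocked: P7 wants (6, 0, 5), pool (3, 2, 5) — not enough r3
  blocked: P6 wants (4, 0, 0), pool (3, 2, 5) — not enough r3
  blocked: P5 wants (5, 1, 8), pool (3, 2, 5) — not enough r3 and r1
Never able to finish: P2, P7, P6 and P5.


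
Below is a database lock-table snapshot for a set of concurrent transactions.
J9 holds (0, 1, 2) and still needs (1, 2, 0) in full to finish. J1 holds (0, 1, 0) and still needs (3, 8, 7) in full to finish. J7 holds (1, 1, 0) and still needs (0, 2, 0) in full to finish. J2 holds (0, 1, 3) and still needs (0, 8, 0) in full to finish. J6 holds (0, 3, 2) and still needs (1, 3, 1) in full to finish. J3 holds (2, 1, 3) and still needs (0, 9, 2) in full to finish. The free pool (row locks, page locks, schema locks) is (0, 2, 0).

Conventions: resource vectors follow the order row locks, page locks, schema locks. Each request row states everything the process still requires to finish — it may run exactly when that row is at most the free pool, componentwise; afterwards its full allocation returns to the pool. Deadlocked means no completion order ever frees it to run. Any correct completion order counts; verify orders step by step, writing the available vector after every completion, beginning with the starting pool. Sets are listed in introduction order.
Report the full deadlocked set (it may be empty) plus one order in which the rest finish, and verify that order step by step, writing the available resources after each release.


The deadlocked set is J1, J2 and J3.
Key observation: the wall is page locks: completing J7, J9, J6 brings the pool only to (1, 7, 4), and all the rest need more.
One completion order for the rest: J7, J9, J6. Verifying each step:
  pool = (0, 2, 0)
  J7: need (0, 2, 0) fits (0, 2, 0); releases (1, 1, 0), pool now (1, 3, 0)
  J9: need (1, 2, 0) fits (1, 3, 0); releases (0, 1, 2), pool now (1, 4, 2)
  J6: need (1, 3, 1) fits (1, 4, 2); releases (0, 3, 2), pool now (1, 7, 4)
None of the blocked processes ever fits:
  J1 cannot run: need (3, 8, 7) vs free (1, 7, 4) (insufficient row locks, page locks and schema locks)
  J2 cannot run: need (0, 8, 0) vs free (1, 7, 4) (insufficient page locks)
  J3 cannot run: need (0, 9, 2) vs free (1, 7, 4) (insufficient page locks)


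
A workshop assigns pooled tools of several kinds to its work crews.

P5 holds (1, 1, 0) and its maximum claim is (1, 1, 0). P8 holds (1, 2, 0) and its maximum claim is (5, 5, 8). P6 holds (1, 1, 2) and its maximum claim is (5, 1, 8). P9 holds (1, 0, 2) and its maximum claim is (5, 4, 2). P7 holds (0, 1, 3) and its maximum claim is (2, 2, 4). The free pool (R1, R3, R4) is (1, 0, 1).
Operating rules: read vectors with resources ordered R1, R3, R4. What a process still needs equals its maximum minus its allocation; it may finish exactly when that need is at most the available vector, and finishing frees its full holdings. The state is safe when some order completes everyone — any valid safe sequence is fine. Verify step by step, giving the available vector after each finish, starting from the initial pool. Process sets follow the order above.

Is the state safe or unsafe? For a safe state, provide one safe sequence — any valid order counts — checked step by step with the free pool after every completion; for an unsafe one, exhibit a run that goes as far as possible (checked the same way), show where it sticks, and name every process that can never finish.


UNSAFE.
Key observation: once P5, P7 finish, the pool peaks at (2, 2, 4) — and every remaining process still needs more R1 than that.
A maximal execution: P5, P7 — then nothing else fits. Step-by-step check:
  pool = (1, 0, 1)
  P5 needs (0, 0, 0) <= (1, 0, 1) -> finishes; pool += (1, 1, 0) = (2, 1, 1)
  P7 needs (2, 1, 1) <= (2, 1, 1) -> finishes; pool += (0, 1, 3) = (2, 2, 4)
  P8 still needs (4, 3, 8) but only (2, 2, 4) is free — short on R1, R3 and R4
  P6 still needs (4, 0, 6) but only (2, 2, 4) is free — short on R1 and R4
  P9 still needs (4, 4, 0) but only (2, 2, 4) is free — short on R1 and R3
Permanently blocked: P8, P6 and P9.


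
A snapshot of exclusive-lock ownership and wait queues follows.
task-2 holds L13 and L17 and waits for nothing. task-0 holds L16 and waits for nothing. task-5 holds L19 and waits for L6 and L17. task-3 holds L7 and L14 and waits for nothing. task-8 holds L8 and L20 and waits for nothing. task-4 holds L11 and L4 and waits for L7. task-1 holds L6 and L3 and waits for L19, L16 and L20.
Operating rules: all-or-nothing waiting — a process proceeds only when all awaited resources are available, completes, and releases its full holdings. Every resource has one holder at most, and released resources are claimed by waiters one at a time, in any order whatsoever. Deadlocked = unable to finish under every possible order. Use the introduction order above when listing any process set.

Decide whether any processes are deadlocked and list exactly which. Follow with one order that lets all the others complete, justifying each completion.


The deadlocked set is task-5 and task-1.
Key observation: the cycle task-5 -> task-1 -> task-5 can never break — each member waits on the next; no other process is dragged down with it.
A valid finishing order for the others: task-3, task-8, task-2, task-0, task-4.
Verifying each step:
  task-3 waits on nothing -> runs at once and releases L7 and L14
  task-8 waits on nothing -> runs at once and releases L8 and L20
  task-2 waits on nothing -> runs at once and releases L13 and L17
  task-0 waits on nothing -> runs at once and releases L16
  task-4 waits on L7 — all released -> runs and releases L11 and L4


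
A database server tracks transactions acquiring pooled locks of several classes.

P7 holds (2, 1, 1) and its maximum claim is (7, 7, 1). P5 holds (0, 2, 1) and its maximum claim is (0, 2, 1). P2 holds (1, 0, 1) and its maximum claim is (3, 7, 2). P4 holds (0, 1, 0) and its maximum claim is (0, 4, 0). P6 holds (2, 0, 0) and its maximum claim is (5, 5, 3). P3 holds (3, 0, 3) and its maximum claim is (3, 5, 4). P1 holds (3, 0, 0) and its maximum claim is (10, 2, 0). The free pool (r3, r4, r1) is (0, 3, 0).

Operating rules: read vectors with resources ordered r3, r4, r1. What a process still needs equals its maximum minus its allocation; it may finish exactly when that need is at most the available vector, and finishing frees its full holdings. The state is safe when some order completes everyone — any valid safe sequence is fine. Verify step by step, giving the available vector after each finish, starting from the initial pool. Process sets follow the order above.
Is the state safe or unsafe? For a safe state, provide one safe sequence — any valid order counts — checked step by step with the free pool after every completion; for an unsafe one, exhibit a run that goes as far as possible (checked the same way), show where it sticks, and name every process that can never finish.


SAFE. One safe sequence: P4, P5, P3, P6, P7, P1, P2.
Key observation: the order's first zero-slack moment is P4 ((0, 3, 0) needed, (0, 3, 0) free — a requested resource with nothing to spare).
Step-by-step check:
  pool = (0, 3, 0)
  P4: need (0, 3, 0) fits (0, 3, 0); releases (0, 1, 0), pool now (0, 4, 0)
  P5: need (0, 0, 0) fits (0, 4, 0); releases (0, 2, 1), pool now (0, 6, 1)
  P3: need (0, 5, 1) fits (0, 6, 1); releases (3, 0, 3), pool now (3, 6, 4)
  P6: need (3, 5, 3) fits (3, 6, 4); releases (2, 0, 0), pool now (5, 6, 4)
  P7: need (5, 6, 0) fits (5, 6, 4); releases (2, 1, 1), pool now (7, 7, 5)
  P1: need (7, 2, 0) fits (7, 7, 5); releases (3, 0, 0), pool now (10, 7, 5)
  P2: need (2, 7, 1) fits (10, 7, 5); releases (1, 0, 1), pool now (11, 7, 6)


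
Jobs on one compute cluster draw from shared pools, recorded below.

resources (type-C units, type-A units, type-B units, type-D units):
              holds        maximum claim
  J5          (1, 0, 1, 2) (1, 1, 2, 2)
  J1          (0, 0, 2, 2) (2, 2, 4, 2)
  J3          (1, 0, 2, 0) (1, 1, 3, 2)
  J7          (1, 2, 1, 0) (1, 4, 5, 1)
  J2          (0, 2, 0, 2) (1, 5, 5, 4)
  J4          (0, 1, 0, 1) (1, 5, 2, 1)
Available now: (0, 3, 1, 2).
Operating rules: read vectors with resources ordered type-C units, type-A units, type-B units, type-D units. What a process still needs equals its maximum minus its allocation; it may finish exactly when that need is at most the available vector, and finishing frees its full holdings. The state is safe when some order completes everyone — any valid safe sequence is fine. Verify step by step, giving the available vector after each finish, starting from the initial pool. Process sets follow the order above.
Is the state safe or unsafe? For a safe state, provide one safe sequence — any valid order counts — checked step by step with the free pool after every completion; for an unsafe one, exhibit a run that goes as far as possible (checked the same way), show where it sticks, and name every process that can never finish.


The state is SAFE; one workable sequence: J5, J3, J7, J2, J1, J4.
Key observation: J5 marks the first exact bind of the order: its need (0, 1, 1, 0) fits the free (0, 3, 1, 2) with zero slack on a requested resource.
Verifying each step:
  pool = (0, 3, 1, 2)
  run J5 (needs (0, 1, 1, 0), free (0, 3, 1, 2)); after release of (1, 0, 1, 2) the pool is (1, 3, 2, 4)
  run J3 (needs (0, 1, 1, 2), free (1, 3, 2, 4)); after release of (1, 0, 2, 0) the pool is (2, 3, 4, 4)
  run J7 (needs (0, 2, 4, 1), free (2, 3, 4, 4)); after release of (1, 2, 1, 0) the pool is (3, 5, 5, 4)
  run J2 (needs (1, 3, 5, 2), free (3, 5, 5, 4)); after release of (0, 2, 0, 2) the pool is (3, 7, 5, 6)
  run J1 (needs (2, 2, 2, 0), free (3, 7, 5, 6)); after release of (0, 0, 2, 2) the pool is (3, 7, 7, 8)
  run J4 (needs (1, 4, 2, 0), free (3, 7, 7, 8)); after release of (0, 1, 0, 1) the pool is (3, 8, 7, 9)
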